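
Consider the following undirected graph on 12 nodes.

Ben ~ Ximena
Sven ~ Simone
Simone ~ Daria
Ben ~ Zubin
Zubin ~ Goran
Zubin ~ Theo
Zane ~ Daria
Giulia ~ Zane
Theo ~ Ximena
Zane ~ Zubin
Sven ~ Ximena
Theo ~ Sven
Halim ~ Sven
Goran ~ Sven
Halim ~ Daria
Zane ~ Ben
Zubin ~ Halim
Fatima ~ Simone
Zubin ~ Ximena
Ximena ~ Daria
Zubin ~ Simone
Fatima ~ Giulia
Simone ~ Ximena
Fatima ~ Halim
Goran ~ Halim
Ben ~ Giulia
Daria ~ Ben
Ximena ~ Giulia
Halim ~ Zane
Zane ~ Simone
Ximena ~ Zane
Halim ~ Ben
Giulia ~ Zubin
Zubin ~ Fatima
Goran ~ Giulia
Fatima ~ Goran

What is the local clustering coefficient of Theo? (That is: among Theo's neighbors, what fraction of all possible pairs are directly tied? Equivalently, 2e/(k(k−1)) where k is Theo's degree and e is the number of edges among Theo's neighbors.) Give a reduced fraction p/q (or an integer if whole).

2/3

Theo's neighbors: Sven, Ximena, and Zubin (k = 3).
Possible neighbor pairs: C(3,2) = 3. Edges among them: Sven–Ximena, Ximena–Zubin → e = 2.
Clustering(Theo) = 2/3.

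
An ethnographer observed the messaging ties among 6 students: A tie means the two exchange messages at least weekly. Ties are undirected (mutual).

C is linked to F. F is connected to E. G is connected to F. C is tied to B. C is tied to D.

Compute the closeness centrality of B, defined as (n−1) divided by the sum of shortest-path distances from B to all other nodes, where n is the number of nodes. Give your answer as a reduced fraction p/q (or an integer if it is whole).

5/11

Distances from B: C:1, D:2, E:3, F:2, G:3. Sum = 11.
n = 6, so closeness = 5/11.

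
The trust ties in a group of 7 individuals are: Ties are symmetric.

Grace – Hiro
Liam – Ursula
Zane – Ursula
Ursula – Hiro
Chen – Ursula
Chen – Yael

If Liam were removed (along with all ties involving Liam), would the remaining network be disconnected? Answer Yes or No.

No

Even without Liam, every remaining node can still reach every other (the residual graph is connected), so Liam is not a cut vertex.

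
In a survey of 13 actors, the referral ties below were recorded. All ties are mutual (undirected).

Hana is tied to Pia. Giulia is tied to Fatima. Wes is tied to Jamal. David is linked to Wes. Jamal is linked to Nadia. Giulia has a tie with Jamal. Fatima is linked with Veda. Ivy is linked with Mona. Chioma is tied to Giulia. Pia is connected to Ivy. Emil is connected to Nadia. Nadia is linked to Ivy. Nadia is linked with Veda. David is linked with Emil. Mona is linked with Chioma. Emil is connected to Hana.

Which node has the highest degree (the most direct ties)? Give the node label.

Nadia

Degrees — Chioma:2, David:2, Emil:3, Fatima:2, Giulia:3, Hana:2, Ivy:3, Jamal:3, Mona:2, Nadia:4, Pia:2, Veda:2, Wes:2.
The maximum is 4, attained only by Nadia.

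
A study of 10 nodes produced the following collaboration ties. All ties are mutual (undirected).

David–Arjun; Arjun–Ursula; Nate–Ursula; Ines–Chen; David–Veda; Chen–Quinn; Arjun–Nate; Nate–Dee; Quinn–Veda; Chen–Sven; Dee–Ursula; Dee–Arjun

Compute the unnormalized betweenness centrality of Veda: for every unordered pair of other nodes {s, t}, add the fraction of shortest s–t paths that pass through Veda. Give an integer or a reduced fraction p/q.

Pairs whose geodesics pass through Veda — Quinn–Dee: 1; Quinn–Arjun: 1; Quinn–Nate: 1; Quinn–David: 1; Quinn–Ursula: 1; Chen–Dee: 1; Chen–Arjun: 1; Chen–Nate: 1; Chen–David: 1; Chen–Ursula: 1; Sven–Dee: 1; Sven–Arjun: 1; Sven–Nate: 1; Sven–David: 1 … (+6 more pairs).
All other pairs contribute 0.
Summing the contributions gives betweenness(Veda) = 20.

20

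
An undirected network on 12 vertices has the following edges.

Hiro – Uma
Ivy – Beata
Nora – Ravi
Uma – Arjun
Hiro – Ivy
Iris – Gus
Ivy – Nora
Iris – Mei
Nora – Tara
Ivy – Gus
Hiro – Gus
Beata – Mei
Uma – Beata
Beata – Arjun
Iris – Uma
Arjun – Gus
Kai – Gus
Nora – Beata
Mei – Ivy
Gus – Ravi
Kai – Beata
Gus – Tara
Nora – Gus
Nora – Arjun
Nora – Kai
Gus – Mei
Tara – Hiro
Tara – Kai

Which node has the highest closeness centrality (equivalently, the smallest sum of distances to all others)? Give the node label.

Gus

Farness (sum of distances to all others) for each node — Arjun:18, Beata:16, Gus:13, Hiro:18, Iris:19, Ivy:17, Kai:18, Mei:18, Nora:15, Ravi:21, Tara:18, Uma:19.
The smallest farness is 13, for Gus, so Gus has the highest closeness.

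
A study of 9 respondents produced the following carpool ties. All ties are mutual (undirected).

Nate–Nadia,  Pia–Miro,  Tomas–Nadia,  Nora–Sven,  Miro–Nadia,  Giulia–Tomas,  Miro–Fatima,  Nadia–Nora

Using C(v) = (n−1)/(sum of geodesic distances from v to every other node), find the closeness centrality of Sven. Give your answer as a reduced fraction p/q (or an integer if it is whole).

1/3

Distances from Sven: Fatima:4, Giulia:4, Miro:3, Nadia:2, Nate:3, Nora:1, Pia:4, Tomas:3. Sum = 24.
n = 9, so closeness = 8/24 = 1/3.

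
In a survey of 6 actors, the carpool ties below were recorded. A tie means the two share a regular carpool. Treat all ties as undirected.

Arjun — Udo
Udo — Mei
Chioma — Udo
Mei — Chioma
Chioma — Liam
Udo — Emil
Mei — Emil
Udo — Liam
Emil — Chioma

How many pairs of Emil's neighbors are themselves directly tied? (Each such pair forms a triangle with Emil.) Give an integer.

3

Emil's neighbors: Chioma, Mei, and Udo.
Neighbor pairs that are themselves tied: Emil–Chioma–Mei; Emil–Chioma–Udo; Emil–Mei–Udo. Each forms one triangle with Emil, for 3 in total.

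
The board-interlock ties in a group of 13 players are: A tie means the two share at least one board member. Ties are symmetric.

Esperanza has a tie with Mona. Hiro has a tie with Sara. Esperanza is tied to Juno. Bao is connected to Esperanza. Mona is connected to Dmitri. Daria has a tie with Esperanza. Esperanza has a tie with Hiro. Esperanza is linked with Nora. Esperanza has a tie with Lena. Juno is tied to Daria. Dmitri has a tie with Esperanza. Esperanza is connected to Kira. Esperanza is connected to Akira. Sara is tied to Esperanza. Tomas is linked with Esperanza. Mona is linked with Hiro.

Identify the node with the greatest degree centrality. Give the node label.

Degrees — Akira:1, Bao:1, Daria:2, Dmitri:2, Esperanza:12, Hiro:3, Juno:2, Kira:1, Lena:1, Mona:3, Nora:1, Sara:2, Tomas:1.
The maximum is 12, attained only by Esperanza.

Esperanza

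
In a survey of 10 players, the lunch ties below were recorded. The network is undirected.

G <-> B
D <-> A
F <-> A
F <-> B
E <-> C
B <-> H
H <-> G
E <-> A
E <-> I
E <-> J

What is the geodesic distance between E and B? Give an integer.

One shortest route is E – A – F – B, which uses 3 edges, and at distance 2 from E we only reach {D, F}, which does not include B. So d(E,B) = 3.

3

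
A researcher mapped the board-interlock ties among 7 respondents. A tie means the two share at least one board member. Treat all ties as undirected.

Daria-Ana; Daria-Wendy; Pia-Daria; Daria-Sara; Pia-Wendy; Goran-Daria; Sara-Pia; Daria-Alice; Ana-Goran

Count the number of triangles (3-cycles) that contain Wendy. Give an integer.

1

Wendy's neighbors: Daria and Pia.
Neighbor pairs that are themselves tied: Wendy–Daria–Pia. Each forms one triangle with Wendy, for 1 in total.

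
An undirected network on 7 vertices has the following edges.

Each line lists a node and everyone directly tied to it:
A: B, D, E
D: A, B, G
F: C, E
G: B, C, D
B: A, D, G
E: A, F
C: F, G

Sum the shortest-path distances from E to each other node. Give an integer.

Distances from E: A:1, B:2, C:2, D:2, F:1, G:3.
Sum = 1 + 2 + 2 + 2 + 1 + 3 = 11.

11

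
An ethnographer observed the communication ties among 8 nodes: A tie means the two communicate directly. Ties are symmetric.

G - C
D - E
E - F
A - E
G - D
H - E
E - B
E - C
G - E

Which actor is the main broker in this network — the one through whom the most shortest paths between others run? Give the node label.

E

Unnormalized betweenness of each node: A:0, B:0, C:0, D:0, E:37/2, F:0, G:1/2, H:0.
E has the largest value, 37/2, making it the main broker — the node through which the most shortest paths run.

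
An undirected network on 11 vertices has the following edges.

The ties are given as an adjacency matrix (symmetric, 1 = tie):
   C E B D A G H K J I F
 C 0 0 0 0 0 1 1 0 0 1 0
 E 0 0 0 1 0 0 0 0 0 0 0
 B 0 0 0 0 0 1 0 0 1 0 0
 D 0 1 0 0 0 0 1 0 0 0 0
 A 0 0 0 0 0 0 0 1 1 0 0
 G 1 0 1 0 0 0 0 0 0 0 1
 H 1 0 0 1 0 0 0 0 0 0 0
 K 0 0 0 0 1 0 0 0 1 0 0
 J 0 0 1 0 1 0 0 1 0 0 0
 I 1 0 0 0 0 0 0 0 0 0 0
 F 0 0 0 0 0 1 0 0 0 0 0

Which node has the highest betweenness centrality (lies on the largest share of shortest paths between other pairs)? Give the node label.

G

Unnormalized betweenness of each node: A:0, B:21, C:27, D:9, E:0, F:0, G:29, H:16, I:0, J:16, K:0.
G has the largest value, 29, making it the main broker — the node through which the most shortest paths run.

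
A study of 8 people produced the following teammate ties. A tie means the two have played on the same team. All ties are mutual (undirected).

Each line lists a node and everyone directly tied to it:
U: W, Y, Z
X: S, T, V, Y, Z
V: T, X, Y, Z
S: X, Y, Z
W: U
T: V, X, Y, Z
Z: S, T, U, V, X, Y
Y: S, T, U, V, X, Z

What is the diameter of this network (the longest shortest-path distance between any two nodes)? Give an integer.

Eccentricity of each node (its greatest distance to any other): S:3, T:3, U:2, V:3, W:3, X:3, Y:2, Z:2.
The maximum eccentricity is 3, realized for instance by the pair X–W via X – Z – U – W. So the diameter is 3.

3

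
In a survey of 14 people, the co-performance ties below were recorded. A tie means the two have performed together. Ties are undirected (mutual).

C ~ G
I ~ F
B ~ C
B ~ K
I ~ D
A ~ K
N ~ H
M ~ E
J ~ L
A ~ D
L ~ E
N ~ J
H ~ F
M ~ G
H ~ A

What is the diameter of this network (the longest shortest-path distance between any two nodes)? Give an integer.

Eccentricity of each node (its greatest distance to any other): A:5, B:5, C:5, D:6, E:6, F:6, G:6, H:5, I:7, J:5, K:5, L:5, M:7, N:5.
The maximum eccentricity is 7, realized for instance by the pair M–I via M – G – C – B – K – A – D – I. So the diameter is 7.

7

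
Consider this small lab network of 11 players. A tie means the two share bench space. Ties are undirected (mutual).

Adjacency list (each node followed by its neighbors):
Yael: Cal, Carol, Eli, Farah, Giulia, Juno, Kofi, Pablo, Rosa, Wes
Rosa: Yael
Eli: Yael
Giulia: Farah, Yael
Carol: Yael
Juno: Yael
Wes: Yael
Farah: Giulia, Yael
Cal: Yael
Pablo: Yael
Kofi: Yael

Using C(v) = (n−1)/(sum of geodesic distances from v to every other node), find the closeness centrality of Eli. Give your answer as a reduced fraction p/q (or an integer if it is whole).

10/19

Distances from Eli: Cal:2, Carol:2, Farah:2, Giulia:2, Juno:2, Kofi:2, Pablo:2, Rosa:2, Wes:2, Yael:1. Sum = 19.
n = 11, so closeness = 10/19.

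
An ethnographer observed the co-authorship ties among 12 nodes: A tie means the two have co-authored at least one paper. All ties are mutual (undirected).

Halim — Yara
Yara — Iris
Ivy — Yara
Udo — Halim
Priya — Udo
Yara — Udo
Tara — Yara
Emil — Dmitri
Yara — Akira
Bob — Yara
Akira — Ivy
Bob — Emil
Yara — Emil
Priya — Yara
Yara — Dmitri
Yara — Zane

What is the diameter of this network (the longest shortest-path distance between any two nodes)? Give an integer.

Eccentricity of each node (its greatest distance to any other): Akira:2, Bob:2, Dmitri:2, Emil:2, Halim:2, Iris:2, Ivy:2, Priya:2, Tara:2, Udo:2, Yara:1, Zane:2.
The maximum eccentricity is 2, realized for instance by the pair Udo–Tara via Udo – Yara – Tara. So the diameter is 2.

2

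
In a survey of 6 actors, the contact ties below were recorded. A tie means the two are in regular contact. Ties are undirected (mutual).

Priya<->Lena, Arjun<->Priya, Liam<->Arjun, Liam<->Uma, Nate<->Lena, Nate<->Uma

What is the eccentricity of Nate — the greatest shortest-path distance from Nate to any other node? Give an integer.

3

Distances from Nate: Arjun:3, Lena:1, Liam:2, Priya:2, Uma:1.
The largest is 3 (to Arjun), so the eccentricity of Nate is 3.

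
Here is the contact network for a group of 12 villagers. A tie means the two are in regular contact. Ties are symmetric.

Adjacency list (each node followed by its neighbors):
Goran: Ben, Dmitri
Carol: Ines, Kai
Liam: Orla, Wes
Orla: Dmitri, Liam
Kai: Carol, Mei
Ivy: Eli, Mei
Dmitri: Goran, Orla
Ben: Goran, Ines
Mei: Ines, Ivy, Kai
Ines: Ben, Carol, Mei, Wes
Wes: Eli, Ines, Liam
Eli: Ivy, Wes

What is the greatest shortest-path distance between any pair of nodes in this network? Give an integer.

5

Eccentricity of each node (its greatest distance to any other): Ben:3, Carol:4, Dmitri:5, Eli:4, Goran:4, Ines:3, Ivy:5, Kai:5, Liam:4, Mei:4, Orla:5, Wes:3.
The maximum eccentricity is 5, realized for instance by the pair Dmitri–Ivy via Dmitri – Orla – Liam – Wes – Eli – Ivy. So the diameter is 5.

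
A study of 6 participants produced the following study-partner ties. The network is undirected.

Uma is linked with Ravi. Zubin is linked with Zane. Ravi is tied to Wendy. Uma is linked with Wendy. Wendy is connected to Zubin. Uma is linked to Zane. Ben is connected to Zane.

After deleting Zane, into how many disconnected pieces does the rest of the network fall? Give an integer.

Without Zane, the remaining ties split the others into: {Ravi, Uma, Wendy, Zubin}; {Ben}.
That's 2 separate components.

2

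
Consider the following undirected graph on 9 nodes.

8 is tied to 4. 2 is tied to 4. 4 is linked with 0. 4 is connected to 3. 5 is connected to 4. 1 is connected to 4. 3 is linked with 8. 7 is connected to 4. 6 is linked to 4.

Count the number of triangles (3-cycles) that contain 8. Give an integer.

8's neighbors: 3 and 4.
Neighbor pairs that are themselves tied: 8–3–4. Each forms one triangle with 8, for 1 in total.

1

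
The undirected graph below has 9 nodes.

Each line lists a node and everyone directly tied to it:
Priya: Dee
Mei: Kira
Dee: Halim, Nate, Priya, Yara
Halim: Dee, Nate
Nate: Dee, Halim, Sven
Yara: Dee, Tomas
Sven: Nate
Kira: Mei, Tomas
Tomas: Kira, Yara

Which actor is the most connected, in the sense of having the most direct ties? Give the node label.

Degrees — Dee:4, Halim:2, Kira:2, Mei:1, Nate:3, Priya:1, Sven:1, Tomas:2, Yara:2.
The maximum is 4, attained only by Dee.

Dee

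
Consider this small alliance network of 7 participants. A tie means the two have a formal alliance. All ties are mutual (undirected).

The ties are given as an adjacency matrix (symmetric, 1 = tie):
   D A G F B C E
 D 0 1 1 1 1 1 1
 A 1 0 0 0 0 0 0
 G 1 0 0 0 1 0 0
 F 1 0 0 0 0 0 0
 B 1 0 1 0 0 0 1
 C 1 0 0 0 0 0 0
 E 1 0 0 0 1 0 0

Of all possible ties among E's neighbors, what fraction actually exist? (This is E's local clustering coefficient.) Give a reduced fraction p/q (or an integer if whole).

E's neighbors: B and D (k = 2).
Possible neighbor pairs: C(2,2) = 1. Edges among them: B–D → e = 1.
Clustering(E) = 1/1.

1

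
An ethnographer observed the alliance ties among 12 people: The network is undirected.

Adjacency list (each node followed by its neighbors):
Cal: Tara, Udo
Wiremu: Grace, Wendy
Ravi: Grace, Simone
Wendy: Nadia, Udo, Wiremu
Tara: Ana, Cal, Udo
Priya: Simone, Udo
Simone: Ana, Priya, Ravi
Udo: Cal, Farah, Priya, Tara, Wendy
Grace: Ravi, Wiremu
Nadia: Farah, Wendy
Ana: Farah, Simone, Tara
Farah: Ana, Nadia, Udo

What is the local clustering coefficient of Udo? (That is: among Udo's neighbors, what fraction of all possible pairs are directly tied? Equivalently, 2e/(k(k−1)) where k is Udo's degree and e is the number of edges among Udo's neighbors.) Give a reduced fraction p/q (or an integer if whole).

1/10

Udo's neighbors: Cal, Farah, Priya, Tara, and Wendy (k = 5).
Possible neighbor pairs: C(5,2) = 10. Edges among them: Cal–Tara → e = 1.
Clustering(Udo) = 1/10.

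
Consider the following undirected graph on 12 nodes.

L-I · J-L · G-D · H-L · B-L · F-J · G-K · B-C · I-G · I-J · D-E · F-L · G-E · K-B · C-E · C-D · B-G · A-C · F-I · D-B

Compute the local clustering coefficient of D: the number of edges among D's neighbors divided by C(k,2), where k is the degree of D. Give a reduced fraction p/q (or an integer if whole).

D's neighbors: B, C, E, and G (k = 4).
Possible neighbor pairs: C(4,2) = 6. Edges among them: B–C, B–G, C–E, E–G → e = 4.
Clustering(D) = 4/6 = 2/3.

2/3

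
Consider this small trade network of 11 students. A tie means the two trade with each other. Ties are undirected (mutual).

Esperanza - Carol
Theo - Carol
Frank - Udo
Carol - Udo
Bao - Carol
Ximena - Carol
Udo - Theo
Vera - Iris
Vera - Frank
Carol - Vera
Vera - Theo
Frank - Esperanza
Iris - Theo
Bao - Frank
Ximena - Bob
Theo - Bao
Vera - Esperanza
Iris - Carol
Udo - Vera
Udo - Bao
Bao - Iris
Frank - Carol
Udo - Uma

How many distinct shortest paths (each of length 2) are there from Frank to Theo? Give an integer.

The shortest distance is 2. The length-2 paths are: Frank–Vera–Theo; Frank–Udo–Theo; Frank–Carol–Theo; Frank–Bao–Theo.
That gives 4 distinct shortest paths.

4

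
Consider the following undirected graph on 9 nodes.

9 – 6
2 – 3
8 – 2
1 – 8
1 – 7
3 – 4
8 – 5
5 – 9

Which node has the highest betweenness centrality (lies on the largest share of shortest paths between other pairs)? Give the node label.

Unnormalized betweenness of each node: 1:7, 2:12, 3:7, 4:0, 5:12, 6:0, 7:0, 8:21, 9:7.
8 has the largest value, 21, making it the main broker — the node through which the most shortest paths run.

8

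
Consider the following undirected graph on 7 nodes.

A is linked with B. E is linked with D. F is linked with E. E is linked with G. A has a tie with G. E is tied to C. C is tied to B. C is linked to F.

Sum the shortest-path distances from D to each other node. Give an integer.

Distances from D: A:3, B:3, C:2, E:1, F:2, G:2.
Sum = 3 + 3 + 2 + 1 + 2 + 2 = 13.

13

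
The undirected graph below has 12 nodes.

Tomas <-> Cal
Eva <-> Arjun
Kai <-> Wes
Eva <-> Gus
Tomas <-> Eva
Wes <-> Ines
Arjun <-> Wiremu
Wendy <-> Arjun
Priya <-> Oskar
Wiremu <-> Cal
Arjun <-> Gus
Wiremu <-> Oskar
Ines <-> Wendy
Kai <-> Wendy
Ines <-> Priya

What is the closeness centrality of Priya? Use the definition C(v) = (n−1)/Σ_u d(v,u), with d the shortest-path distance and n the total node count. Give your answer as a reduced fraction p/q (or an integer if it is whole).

11/29

Distances from Priya: Arjun:3, Cal:3, Eva:4, Gus:4, Ines:1, Kai:3, Oskar:1, Tomas:4, Wendy:2, Wes:2, Wiremu:2. Sum = 29.
n = 12, so closeness = 11/29.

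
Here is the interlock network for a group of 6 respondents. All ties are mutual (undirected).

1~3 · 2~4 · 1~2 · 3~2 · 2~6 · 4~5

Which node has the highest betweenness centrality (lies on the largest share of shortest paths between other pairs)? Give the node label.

Unnormalized betweenness of each node: 1:0, 2:8, 3:0, 4:4, 5:0, 6:0.
2 has the largest value, 8, making it the main broker — the node through which the most shortest paths run.

2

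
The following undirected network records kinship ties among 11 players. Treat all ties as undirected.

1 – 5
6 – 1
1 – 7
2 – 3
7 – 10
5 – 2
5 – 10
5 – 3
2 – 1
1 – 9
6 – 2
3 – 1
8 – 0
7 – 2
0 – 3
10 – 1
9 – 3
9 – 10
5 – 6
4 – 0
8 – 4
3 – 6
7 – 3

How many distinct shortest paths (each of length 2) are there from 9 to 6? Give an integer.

2

The shortest distance is 2. The length-2 paths are: 9–3–6; 9–1–6.
That gives 2 distinct shortest paths.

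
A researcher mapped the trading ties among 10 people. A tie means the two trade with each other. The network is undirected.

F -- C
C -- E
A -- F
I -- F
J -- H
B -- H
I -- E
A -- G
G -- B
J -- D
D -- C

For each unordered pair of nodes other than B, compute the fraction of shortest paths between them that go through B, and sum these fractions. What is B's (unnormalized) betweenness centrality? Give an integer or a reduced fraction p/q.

Pairs whose geodesics pass through B — G–H: 1; G–J: 1; G–D: 1/2; H–I: 1/3; H–F: 1/2; H–A: 1; J–A: 1/2.
All other pairs contribute 0.
Summing the contributions gives betweenness(B) = 29/6.

29/6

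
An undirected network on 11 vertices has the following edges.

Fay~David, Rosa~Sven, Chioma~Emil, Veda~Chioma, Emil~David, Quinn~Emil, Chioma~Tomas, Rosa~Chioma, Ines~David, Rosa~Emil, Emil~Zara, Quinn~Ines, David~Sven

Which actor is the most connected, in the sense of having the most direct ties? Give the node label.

Degrees — Chioma:4, David:4, Emil:5, Fay:1, Ines:2, Quinn:2, Rosa:3, Sven:2, Tomas:1, Veda:1, Zara:1.
The maximum is 5, attained only by Emil.

Emil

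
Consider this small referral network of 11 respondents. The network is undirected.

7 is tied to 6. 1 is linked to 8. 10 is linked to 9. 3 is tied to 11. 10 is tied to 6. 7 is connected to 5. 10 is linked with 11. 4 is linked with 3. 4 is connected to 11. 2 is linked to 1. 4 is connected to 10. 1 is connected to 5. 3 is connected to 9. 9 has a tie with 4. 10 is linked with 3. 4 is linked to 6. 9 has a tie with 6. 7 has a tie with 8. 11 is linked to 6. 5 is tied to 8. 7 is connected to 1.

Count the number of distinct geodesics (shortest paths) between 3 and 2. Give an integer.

4

The shortest distance is 5. The length-5 paths are: 3–11–6–7–1–2; 3–9–6–7–1–2; 3–10–6–7–1–2; 3–4–6–7–1–2.
That gives 4 distinct shortest paths.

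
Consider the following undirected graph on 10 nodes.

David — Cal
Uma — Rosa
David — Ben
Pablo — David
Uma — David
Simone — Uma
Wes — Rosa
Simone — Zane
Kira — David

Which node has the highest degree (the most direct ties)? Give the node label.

Degrees — Ben:1, Cal:1, David:5, Kira:1, Pablo:1, Rosa:2, Simone:2, Uma:3, Wes:1, Zane:1.
The maximum is 5, attained only by David.

David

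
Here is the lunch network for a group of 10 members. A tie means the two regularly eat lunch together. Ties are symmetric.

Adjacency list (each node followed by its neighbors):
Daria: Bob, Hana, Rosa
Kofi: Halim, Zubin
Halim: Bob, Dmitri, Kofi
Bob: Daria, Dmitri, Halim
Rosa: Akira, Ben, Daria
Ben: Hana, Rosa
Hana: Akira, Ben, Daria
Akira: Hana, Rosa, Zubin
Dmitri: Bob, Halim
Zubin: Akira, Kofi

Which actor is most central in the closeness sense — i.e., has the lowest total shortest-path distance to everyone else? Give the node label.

Daria

Farness (sum of distances to all others) for each node — Akira:19, Ben:24, Bob:18, Daria:17, Dmitri:23, Halim:20, Hana:18, Kofi:21, Rosa:18, Zubin:20.
The smallest farness is 17, for Daria, so Daria has the highest closeness.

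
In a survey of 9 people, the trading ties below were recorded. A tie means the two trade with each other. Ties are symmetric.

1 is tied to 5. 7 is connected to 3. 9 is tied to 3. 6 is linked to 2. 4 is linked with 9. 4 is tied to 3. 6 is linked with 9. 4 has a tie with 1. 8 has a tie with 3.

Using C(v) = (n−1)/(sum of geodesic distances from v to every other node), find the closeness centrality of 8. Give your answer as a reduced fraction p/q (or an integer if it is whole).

Distances from 8: 1:3, 2:4, 3:1, 4:2, 5:4, 6:3, 7:2, 9:2. Sum = 21.
n = 9, so closeness = 8/21.

8/21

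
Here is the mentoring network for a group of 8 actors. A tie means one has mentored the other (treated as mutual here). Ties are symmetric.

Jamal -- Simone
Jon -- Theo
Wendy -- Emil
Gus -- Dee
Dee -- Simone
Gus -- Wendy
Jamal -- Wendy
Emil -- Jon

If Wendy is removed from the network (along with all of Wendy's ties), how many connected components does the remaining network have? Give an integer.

2

Without Wendy, the remaining ties split the others into: {Dee, Gus, Jamal, Simone}; {Emil, Jon, Theo}.
That's 2 separate components.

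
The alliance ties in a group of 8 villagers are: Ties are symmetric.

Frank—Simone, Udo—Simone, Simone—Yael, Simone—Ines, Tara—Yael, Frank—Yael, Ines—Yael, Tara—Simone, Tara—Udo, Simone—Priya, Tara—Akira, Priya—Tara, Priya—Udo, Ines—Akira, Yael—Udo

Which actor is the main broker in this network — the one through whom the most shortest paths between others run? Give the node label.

Simone

Unnormalized betweenness of each node: Akira:1/3, Frank:0, Ines:3/2, Priya:0, Simone:31/6, Tara:23/6, Udo:1/3, Yael:17/6.
Simone has the largest value, 31/6, making it the main broker — the node through which the most shortest paths run.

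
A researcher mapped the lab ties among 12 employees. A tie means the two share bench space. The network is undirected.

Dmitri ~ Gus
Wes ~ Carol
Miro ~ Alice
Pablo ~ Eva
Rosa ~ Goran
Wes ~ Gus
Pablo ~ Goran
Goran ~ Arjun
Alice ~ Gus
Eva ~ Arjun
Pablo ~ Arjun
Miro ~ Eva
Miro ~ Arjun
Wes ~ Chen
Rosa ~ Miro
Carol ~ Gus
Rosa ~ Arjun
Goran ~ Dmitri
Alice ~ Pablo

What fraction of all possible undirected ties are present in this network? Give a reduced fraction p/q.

19/66

There are 19 edges and 12 nodes, so the maximum possible is C(12,2) = 66.
Density = 19/66.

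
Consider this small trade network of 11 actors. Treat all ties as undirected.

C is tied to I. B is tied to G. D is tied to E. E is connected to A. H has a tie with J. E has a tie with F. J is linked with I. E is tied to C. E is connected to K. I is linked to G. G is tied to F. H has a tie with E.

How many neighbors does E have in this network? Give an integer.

6

E is directly tied to A, C, D, F, H, and K. That is 6 neighbors, so the degree of E is 6.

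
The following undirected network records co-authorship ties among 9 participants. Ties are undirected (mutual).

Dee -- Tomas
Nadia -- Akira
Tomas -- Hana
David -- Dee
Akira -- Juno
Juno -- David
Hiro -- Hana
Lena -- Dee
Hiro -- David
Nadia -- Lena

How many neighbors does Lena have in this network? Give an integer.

Lena is directly tied to Dee and Nadia. That is 2 neighbors, so the degree of Lena is 2.

2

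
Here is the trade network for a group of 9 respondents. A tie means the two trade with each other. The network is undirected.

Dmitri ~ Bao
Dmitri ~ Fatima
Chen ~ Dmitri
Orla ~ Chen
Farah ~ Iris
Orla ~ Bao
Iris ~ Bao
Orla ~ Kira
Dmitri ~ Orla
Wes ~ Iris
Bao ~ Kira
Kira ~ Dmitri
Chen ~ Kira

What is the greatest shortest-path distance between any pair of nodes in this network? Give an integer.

4

Eccentricity of each node (its greatest distance to any other): Bao:2, Chen:4, Dmitri:3, Farah:4, Fatima:4, Iris:3, Kira:3, Orla:3, Wes:4.
The maximum eccentricity is 4, realized for instance by the pair Chen–Farah via Chen – Kira – Bao – Iris – Farah. So the diameter is 4.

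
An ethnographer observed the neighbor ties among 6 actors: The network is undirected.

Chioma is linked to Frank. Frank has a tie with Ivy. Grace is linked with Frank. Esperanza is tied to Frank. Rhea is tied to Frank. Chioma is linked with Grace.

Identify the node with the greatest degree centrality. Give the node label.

Degrees — Chioma:2, Esperanza:1, Frank:5, Grace:2, Ivy:1, Rhea:1.
The maximum is 5, attained only by Frank.

Frank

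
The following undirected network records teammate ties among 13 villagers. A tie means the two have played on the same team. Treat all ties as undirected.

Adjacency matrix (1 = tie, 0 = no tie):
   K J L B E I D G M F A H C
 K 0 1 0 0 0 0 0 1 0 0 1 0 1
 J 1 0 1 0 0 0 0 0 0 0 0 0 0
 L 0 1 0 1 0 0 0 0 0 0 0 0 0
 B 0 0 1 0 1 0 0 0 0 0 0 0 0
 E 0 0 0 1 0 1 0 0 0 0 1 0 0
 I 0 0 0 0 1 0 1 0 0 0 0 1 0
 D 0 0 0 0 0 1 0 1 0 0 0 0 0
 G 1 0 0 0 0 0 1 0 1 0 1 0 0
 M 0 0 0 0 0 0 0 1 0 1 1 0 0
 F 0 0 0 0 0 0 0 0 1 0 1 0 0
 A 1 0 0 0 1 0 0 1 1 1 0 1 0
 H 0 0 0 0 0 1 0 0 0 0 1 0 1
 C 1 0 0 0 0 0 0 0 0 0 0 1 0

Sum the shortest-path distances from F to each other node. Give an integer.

29

Distances from F: A:1, B:3, C:3, D:3, E:2, G:2, H:2, I:3, J:3, K:2, L:4, M:1.
Sum = 1 + 3 + 3 + 3 + 2 + 2 + 2 + 3 + 3 + 2 + 4 + 1 = 29.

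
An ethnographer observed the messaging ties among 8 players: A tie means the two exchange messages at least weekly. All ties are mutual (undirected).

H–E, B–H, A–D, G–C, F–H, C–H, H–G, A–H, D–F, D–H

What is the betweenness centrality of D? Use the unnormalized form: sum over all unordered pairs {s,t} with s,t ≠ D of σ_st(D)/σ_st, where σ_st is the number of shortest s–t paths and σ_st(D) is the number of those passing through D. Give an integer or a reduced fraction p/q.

1/2

Pairs whose geodesics pass through D — F–A: 1/2.
All other pairs contribute 0.
Summing the contributions gives betweenness(D) = 1/2.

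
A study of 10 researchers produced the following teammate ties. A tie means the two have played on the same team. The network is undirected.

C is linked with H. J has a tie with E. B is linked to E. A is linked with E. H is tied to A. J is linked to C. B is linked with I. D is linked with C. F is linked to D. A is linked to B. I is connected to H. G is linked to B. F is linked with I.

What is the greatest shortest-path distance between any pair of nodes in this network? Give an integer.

4

Eccentricity of each node (its greatest distance to any other): A:3, B:3, C:4, D:4, E:3, F:3, G:4, H:3, I:3, J:3.
The maximum eccentricity is 4, realized for instance by the pair D–G via D – F – I – B – G. So the diameter is 4.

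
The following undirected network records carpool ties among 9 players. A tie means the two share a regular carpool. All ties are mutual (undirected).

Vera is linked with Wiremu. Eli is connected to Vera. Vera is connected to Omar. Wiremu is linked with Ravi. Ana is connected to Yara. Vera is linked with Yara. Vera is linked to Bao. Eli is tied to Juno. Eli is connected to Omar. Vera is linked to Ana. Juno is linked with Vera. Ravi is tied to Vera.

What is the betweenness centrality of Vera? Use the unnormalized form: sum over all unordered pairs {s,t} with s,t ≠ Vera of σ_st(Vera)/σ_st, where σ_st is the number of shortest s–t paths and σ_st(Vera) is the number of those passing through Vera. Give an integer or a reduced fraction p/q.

47/2

Pairs whose geodesics pass through Vera — Omar–Bao: 1; Omar–Ravi: 1; Omar–Wiremu: 1; Omar–Ana: 1; Omar–Juno: 1/2; Omar–Yara: 1; Bao–Eli: 1; Bao–Ravi: 1; Bao–Wiremu: 1; Bao–Ana: 1; Bao–Juno: 1; Bao–Yara: 1; Eli–Ravi: 1; Eli–Wiremu: 1 … (+10 more pairs).
All other pairs contribute 0.
Summing the contributions gives betweenness(Vera) = 47/2.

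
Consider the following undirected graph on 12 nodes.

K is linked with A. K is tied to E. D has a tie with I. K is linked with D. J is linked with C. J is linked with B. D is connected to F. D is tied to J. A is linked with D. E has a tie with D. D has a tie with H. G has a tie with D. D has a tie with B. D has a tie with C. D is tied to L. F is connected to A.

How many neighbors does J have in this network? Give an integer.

3

J is directly tied to B, C, and D. That is 3 neighbors, so the degree of J is 3.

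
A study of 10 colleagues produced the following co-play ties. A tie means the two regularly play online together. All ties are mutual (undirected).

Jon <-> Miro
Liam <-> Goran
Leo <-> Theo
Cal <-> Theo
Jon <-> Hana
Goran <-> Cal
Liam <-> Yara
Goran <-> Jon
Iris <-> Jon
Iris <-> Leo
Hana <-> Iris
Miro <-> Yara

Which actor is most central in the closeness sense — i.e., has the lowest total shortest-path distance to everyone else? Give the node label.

Jon

Farness (sum of distances to all others) for each node — Cal:20, Goran:16, Hana:20, Iris:18, Jon:15, Leo:22, Liam:21, Miro:20, Theo:23, Yara:23.
The smallest farness is 15, for Jon, so Jon has the highest closeness.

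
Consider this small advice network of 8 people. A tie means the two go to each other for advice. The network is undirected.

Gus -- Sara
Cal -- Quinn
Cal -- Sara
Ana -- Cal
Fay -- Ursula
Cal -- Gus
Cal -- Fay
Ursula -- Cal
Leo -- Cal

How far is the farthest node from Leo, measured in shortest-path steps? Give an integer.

Distances from Leo: Ana:2, Cal:1, Fay:2, Gus:2, Quinn:2, Sara:2, Ursula:2.
The largest is 2 (to Fay, Gus, Ana, Ursula, Sara, and Quinn), so the eccentricity of Leo is 2.

2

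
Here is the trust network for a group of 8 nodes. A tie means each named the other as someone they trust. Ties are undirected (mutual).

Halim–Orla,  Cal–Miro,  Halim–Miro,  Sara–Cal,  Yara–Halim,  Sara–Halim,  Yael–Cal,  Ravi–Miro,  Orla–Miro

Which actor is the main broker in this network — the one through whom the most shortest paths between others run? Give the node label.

Unnormalized betweenness of each node: Cal:7, Halim:8, Miro:10, Orla:0, Ravi:0, Sara:2, Yael:0, Yara:0.
Miro has the largest value, 10, making it the main broker — the node through which the most shortest paths run.

Miro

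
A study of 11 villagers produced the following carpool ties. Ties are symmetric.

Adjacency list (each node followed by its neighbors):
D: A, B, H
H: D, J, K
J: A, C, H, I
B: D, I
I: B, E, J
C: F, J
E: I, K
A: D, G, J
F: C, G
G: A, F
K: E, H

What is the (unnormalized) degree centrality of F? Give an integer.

2

F is directly tied to C and G. That is 2 neighbors, so the degree of F is 2.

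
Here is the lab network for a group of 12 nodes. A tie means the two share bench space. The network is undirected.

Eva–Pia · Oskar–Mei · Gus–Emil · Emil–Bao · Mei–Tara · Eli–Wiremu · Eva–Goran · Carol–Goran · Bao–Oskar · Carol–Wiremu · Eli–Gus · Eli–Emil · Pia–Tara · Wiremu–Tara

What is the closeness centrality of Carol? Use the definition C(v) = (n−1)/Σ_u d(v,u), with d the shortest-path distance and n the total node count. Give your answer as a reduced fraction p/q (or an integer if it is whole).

11/28

Distances from Carol: Bao:4, Eli:2, Emil:3, Eva:2, Goran:1, Gus:3, Mei:3, Oskar:4, Pia:3, Tara:2, Wiremu:1. Sum = 28.
n = 12, so closeness = 11/28.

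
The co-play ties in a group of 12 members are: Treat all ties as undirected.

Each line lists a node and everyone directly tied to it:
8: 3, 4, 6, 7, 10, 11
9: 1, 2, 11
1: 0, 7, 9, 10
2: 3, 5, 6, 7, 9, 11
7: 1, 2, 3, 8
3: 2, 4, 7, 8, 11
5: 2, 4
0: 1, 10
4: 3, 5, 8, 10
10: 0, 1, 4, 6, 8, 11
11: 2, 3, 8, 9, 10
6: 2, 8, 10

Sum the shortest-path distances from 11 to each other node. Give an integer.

17

Distances from 11: 0:2, 1:2, 2:1, 3:1, 4:2, 5:2, 6:2, 7:2, 8:1, 9:1, 10:1.
Sum = 2 + 2 + 1 + 1 + 2 + 2 + 2 + 2 + 1 + 1 + 1 = 17.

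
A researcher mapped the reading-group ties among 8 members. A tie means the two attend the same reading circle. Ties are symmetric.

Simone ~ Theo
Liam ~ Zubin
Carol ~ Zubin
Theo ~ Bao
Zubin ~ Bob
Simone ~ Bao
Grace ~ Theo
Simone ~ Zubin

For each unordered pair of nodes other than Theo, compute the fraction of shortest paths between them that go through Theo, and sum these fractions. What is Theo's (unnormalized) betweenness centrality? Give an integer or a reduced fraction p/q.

Pairs whose geodesics pass through Theo — Bao–Grace: 1; Grace–Simone: 1; Grace–Carol: 1; Grace–Zubin: 1; Grace–Bob: 1; Grace–Liam: 1.
All other pairs contribute 0.
Summing the contributions gives betweenness(Theo) = 6.

6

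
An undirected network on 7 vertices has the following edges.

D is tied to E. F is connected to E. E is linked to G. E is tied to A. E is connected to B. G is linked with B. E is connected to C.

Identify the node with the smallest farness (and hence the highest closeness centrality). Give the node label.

Farness (sum of distances to all others) for each node — A:11, B:10, C:11, D:11, E:6, F:11, G:10.
The smallest farness is 6, for E, so E has the highest closeness.

E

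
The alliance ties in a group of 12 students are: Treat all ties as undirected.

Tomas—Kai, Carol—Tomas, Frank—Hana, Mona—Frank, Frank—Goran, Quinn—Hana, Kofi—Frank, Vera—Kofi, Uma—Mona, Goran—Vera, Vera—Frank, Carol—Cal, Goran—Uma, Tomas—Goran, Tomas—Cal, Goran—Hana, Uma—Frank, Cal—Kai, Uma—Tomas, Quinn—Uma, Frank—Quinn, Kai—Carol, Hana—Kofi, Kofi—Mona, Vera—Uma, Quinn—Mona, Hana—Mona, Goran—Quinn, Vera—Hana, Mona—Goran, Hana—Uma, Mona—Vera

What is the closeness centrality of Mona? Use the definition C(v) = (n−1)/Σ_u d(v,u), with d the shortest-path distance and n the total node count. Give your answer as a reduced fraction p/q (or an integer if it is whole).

Distances from Mona: Cal:3, Carol:3, Frank:1, Goran:1, Hana:1, Kai:3, Kofi:1, Quinn:1, Tomas:2, Uma:1, Vera:1. Sum = 18.
n = 12, so closeness = 11/18.

11/18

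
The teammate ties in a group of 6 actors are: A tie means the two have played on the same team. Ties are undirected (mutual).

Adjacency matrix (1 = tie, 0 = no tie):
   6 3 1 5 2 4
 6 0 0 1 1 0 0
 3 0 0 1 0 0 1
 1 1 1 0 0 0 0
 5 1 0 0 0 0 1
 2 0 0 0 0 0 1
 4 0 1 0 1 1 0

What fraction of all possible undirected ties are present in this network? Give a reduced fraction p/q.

There are 6 edges and 6 nodes, so the maximum possible is C(6,2) = 15.
Density = 6/15 = 2/5.

2/5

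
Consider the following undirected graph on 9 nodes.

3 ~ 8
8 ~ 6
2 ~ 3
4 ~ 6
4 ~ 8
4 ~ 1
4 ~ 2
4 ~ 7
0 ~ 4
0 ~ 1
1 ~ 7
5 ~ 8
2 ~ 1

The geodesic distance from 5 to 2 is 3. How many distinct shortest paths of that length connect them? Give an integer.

2

The shortest distance is 3. The length-3 paths are: 5–8–3–2; 5–8–4–2.
That gives 2 distinct shortest paths.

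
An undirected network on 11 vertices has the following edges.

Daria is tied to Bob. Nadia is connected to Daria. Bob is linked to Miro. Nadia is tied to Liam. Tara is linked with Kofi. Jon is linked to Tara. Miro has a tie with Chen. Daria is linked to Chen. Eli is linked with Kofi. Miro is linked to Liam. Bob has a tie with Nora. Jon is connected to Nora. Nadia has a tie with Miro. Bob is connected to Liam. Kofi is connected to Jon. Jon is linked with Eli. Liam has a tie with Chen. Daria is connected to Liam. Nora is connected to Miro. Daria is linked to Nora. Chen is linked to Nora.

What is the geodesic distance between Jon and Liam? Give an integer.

One shortest route is Jon – Nora – Chen – Liam, which uses 3 edges, and at distance 2 from Jon we only reach {Bob, Chen, Daria, Miro}, which does not include Liam. So d(Jon,Liam) = 3.

3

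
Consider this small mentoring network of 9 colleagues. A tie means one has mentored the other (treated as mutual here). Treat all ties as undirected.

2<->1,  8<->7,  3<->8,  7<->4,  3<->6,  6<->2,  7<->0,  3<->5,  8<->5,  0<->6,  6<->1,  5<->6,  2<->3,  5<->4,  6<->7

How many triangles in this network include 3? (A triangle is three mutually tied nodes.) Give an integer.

3's neighbors: 2, 5, 6, and 8.
Neighbor pairs that are themselves tied: 3–2–6; 3–5–6; 3–5–8. Each forms one triangle with 3, for 3 in total.

3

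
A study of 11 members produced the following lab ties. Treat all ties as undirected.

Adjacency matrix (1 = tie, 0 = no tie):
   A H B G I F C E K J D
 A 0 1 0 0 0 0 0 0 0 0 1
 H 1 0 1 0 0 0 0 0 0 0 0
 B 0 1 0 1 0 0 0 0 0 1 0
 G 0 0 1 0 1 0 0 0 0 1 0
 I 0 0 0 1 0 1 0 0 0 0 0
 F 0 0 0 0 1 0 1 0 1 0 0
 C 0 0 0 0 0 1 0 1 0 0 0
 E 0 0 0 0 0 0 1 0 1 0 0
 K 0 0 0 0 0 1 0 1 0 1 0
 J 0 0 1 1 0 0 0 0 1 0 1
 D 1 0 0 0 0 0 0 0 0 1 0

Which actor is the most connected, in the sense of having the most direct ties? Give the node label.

Degrees — A:2, B:3, C:2, D:2, E:2, F:3, G:3, H:2, I:2, J:4, K:3.
The maximum is 4, attained only by J.

J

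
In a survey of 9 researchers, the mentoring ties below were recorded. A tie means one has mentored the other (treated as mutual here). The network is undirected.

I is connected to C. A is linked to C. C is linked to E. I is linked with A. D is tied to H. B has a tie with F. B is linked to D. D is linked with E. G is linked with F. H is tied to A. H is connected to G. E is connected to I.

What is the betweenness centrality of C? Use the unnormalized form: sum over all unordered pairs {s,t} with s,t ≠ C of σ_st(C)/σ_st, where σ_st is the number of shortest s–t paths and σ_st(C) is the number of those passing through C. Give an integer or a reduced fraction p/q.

Pairs whose geodesics pass through C — A–E: 1/2.
All other pairs contribute 0.
Summing the contributions gives betweenness(C) = 1/2.

1/2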